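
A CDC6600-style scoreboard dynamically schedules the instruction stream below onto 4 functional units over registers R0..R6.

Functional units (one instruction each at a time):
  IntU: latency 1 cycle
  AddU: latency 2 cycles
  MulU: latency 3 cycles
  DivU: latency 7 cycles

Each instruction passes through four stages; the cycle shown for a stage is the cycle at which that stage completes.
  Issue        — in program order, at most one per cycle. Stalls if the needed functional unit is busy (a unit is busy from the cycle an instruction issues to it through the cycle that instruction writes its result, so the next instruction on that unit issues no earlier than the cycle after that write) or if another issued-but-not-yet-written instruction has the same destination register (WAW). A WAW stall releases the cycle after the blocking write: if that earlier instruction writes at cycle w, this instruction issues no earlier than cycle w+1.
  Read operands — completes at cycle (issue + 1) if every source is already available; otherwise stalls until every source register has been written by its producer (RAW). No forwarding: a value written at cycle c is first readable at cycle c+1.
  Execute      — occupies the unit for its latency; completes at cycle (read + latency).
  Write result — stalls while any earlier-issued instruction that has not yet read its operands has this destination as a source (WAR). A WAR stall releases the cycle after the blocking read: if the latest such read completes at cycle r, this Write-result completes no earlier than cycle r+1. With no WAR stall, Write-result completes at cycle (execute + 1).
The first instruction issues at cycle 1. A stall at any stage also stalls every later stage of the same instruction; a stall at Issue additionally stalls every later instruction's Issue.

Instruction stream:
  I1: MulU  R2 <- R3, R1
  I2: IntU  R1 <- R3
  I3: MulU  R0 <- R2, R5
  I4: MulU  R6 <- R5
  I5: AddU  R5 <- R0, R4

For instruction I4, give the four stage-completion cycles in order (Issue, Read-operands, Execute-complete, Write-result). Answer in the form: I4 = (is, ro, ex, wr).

1) issue 1, read 2, done 5, write 6
2) issue 2, read 3, done 4, write 5
3) issue 7, read 8, done 11, write 12  <struct: MulU busy until I1 writes@6>
4) issue 13, read 14, done 17, write 18  <struct: MulU busy until I3 writes@12>
5) issue 14, read 15, done 17, write 18

I4 = (13, 14, 17, 18)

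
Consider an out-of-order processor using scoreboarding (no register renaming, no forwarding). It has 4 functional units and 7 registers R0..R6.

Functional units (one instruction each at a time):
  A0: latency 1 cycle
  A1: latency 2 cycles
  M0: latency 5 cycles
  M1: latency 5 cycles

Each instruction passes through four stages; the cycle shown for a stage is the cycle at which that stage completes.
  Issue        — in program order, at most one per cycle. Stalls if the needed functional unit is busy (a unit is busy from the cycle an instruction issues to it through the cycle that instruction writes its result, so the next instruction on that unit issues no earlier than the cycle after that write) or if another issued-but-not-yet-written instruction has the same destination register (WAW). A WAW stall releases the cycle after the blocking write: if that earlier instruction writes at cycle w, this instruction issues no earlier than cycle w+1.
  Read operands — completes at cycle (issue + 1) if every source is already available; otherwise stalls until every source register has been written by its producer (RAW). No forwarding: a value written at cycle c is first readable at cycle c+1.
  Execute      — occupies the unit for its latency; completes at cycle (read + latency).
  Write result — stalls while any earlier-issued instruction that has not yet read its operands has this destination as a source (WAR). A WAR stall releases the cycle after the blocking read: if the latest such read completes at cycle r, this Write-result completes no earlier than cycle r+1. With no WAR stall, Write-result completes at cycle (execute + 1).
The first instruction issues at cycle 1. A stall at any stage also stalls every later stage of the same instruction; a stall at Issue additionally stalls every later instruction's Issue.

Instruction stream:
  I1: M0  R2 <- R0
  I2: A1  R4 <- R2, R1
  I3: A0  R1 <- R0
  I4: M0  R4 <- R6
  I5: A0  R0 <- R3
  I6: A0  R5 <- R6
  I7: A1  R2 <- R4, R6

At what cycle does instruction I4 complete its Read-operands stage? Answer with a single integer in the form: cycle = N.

cycle = 14

[I1] 1/2/7/8
[I2] 2/9/11/12  (RAW R2: wait I1 write@8)
[I3] 3/4/5/10  (WAR R1: wait I2 read@9)
[I4] 13/14/19/20  (WAW R4: wait I2 write@12)
[I5] 14/15/16/17
[I6] 18/19/20/21  (struct: A0 busy until I5 writes@17)
[I7] 19/21/23/24  (RAW R4: wait I4 write@20)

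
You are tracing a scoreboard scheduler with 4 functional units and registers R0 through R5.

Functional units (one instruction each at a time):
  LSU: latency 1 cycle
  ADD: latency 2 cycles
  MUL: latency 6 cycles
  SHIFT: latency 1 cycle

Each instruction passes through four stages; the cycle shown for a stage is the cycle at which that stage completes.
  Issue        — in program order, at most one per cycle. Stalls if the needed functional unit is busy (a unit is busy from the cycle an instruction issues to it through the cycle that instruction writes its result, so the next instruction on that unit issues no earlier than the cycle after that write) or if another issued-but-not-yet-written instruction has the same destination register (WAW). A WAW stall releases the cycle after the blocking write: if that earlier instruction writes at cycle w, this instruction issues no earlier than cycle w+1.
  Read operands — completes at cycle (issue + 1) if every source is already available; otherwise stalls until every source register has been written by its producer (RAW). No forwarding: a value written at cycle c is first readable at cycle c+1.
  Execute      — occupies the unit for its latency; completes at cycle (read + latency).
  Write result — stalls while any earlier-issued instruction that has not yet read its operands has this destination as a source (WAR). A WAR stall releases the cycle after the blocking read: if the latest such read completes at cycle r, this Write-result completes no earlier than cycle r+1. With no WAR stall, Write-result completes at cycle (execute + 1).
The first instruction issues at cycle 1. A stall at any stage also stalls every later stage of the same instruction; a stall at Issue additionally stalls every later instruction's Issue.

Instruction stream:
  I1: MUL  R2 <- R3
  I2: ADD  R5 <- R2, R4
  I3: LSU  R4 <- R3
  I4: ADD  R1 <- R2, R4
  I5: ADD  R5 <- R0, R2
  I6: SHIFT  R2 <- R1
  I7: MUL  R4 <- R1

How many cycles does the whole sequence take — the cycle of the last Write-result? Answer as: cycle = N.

  I1 | 1 | 2 | 8 | 9
  I2 | 2 | 10 | 12 | 13   RAW R2: wait I1 write@9
  I3 | 3 | 4 | 5 | 11   WAR R4: wait I2 read@10
  I4 | 14 | 15 | 17 | 18   struct: ADD busy until I2 writes@13
  I5 | 19 | 20 | 22 | 23   struct: ADD busy until I4 writes@18
  I6 | 20 | 21 | 22 | 23
  I7 | 21 | 22 | 28 | 29

cycle = 29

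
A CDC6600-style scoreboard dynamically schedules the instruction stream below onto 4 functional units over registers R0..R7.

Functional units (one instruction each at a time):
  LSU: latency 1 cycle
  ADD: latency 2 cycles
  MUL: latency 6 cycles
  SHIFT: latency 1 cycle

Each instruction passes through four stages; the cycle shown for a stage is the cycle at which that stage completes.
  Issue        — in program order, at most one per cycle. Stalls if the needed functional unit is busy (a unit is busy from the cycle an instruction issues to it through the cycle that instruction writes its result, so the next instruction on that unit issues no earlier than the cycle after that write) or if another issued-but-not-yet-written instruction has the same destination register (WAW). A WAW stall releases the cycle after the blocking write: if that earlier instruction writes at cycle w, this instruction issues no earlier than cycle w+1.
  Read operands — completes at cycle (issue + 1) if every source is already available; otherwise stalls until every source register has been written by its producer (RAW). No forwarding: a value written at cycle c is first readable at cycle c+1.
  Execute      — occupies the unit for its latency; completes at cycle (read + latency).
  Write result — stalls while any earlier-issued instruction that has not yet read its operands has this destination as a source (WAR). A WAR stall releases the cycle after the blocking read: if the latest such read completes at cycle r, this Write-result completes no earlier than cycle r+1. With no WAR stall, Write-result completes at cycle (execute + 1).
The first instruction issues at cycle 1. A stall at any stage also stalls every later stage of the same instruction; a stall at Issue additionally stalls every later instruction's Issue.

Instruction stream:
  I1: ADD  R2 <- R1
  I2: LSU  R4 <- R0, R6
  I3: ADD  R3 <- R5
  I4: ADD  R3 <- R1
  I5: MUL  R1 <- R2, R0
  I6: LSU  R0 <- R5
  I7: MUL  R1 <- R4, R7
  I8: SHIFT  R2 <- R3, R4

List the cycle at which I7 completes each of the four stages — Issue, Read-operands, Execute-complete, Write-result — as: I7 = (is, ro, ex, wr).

  I1 | 1 | 2 | 4 | 5
  I2 | 2 | 3 | 4 | 5
  I3 | 6 | 7 | 9 | 10   struct: ADD busy until I1 writes@5
  I4 | 11 | 12 | 14 | 15   struct: ADD busy until I3 writes@10
  I5 | 12 | 13 | 19 | 20
  I6 | 13 | 14 | 15 | 16
  I7 | 21 | 22 | 28 | 29   struct: MUL busy until I5 writes@20
  I8 | 22 | 23 | 24 | 25

I7 = (21, 22, 28, 29)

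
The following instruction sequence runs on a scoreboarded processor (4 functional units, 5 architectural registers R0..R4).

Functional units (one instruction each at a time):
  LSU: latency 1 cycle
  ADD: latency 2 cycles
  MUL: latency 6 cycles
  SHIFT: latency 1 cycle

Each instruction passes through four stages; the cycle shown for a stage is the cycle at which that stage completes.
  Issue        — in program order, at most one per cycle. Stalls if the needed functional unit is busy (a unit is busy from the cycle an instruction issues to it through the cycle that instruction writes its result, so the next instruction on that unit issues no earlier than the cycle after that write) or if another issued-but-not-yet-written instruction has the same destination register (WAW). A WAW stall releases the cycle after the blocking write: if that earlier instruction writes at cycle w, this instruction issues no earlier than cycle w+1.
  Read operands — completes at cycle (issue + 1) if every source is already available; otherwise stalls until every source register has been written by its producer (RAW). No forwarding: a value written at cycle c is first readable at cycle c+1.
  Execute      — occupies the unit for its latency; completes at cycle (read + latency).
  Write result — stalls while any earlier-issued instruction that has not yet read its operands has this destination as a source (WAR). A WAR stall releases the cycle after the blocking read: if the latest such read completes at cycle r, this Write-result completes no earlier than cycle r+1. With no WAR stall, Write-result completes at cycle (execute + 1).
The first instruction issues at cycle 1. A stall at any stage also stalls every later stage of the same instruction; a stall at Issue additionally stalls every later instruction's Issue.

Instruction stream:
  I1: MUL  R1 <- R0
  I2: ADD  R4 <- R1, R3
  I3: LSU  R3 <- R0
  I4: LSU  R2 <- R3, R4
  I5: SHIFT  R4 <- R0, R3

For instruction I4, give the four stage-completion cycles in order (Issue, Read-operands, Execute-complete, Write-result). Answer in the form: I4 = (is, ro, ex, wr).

I4 = (12, 14, 15, 16)

I1 -> (1, 2, 8, 9)
I2 -> (2, 10, 12, 13)  // RAW R1: wait I1 write@9
I3 -> (3, 4, 5, 11)  // WAR R3: wait I2 read@10
I4 -> (12, 14, 15, 16)  // struct: LSU busy until I3 writes@11, RAW R4: wait I2 write@13
I5 -> (14, 15, 16, 17)  // WAW R4: wait I2 write@13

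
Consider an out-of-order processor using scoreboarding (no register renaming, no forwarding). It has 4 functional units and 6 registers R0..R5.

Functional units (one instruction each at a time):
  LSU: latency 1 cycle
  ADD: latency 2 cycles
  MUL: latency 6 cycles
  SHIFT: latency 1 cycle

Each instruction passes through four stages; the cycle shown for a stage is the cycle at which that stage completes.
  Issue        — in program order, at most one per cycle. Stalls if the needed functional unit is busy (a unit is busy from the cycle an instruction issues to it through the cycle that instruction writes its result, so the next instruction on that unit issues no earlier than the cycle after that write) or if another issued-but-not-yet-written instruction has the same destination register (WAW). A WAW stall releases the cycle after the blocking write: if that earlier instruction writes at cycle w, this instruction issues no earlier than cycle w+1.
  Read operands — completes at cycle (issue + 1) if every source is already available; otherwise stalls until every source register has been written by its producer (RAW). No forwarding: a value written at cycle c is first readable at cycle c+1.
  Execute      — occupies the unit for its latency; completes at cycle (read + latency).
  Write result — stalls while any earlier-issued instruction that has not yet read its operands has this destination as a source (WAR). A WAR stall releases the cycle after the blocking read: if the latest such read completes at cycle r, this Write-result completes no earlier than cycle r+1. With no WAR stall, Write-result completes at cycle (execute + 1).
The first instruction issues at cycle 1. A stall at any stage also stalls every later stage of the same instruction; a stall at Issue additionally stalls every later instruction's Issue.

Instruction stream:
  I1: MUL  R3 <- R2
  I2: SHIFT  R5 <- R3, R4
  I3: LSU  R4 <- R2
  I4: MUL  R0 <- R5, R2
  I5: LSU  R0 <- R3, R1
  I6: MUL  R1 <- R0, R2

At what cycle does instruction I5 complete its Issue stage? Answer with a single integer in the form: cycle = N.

I1  is:1  ro:2  ex:8  wr:9
I2  is:2  ro:10  ex:11  wr:12  — RAW R3: wait I1 write@9
I3  is:3  ro:4  ex:5  wr:11  — WAR R4: wait I2 read@10
I4  is:10  ro:13  ex:19  wr:20  — struct: MUL busy until I1 writes@9, RAW R5: wait I2 write@12
I5  is:21  ro:22  ex:23  wr:24  — WAW R0: wait I4 write@20
I6  is:22  ro:25  ex:31  wr:32  — RAW R0: wait I5 write@24

cycle = 21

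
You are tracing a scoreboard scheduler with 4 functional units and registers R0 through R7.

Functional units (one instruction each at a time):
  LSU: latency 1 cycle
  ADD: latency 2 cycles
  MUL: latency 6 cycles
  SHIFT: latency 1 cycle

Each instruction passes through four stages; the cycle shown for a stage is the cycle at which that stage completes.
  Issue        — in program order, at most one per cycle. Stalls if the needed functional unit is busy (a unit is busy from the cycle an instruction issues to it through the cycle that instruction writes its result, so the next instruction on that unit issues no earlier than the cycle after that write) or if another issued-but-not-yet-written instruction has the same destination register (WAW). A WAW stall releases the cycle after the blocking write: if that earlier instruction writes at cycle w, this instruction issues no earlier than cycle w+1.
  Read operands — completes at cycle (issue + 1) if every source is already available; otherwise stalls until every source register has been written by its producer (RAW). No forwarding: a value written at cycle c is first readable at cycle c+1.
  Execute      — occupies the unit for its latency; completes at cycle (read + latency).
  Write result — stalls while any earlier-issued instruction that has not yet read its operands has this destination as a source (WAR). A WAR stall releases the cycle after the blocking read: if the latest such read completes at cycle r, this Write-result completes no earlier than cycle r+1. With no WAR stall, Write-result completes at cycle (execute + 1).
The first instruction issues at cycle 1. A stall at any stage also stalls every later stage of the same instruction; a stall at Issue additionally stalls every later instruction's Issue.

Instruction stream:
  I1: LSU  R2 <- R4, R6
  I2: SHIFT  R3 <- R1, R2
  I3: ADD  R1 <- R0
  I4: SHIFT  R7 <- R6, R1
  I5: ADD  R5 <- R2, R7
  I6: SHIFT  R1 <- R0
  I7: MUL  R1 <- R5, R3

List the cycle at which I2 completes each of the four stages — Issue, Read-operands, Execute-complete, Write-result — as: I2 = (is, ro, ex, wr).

[I1] 1/2/3/4
[I2] 2/5/6/7  (RAW R2: wait I1 write@4)
[I3] 3/4/6/7
[I4] 8/9/10/11  (struct: SHIFT busy until I2 writes@7)
[I5] 9/12/14/15  (RAW R7: wait I4 write@11)
[I6] 12/13/14/15  (struct: SHIFT busy until I4 writes@11)
[I7] 16/17/23/24  (WAW R1: wait I6 write@15)

I2 = (2, 5, 6, 7)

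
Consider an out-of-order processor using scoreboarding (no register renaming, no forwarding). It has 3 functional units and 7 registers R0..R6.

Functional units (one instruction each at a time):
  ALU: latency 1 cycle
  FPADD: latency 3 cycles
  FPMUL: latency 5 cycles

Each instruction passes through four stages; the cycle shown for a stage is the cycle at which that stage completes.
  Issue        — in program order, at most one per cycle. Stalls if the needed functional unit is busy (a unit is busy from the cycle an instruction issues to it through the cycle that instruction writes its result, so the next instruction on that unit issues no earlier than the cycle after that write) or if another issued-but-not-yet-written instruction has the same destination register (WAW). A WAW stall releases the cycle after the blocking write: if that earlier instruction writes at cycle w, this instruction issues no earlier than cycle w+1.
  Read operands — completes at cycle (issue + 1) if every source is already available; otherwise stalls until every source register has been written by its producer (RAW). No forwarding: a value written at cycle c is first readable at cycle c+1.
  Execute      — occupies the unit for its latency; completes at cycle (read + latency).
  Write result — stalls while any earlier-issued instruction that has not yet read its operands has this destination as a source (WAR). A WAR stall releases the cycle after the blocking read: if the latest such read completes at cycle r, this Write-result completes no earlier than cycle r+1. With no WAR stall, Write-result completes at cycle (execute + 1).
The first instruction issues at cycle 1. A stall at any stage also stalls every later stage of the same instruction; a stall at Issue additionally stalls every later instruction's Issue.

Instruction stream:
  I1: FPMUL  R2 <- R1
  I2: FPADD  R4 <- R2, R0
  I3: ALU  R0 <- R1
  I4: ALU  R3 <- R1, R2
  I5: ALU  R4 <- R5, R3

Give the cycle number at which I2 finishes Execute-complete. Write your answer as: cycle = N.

I1: IS=1 RO=2 EX=7 WR=8
I2: IS=2 RO=9 EX=12 WR=13  [RAW R2: wait I1 write@8]
I3: IS=3 RO=4 EX=5 WR=10  [WAR R0: wait I2 read@9]
I4: IS=11 RO=12 EX=13 WR=14  [struct: ALU busy until I3 writes@10]
I5: IS=15 RO=16 EX=17 WR=18  [struct: ALU busy until I4 writes@14]

cycle = 12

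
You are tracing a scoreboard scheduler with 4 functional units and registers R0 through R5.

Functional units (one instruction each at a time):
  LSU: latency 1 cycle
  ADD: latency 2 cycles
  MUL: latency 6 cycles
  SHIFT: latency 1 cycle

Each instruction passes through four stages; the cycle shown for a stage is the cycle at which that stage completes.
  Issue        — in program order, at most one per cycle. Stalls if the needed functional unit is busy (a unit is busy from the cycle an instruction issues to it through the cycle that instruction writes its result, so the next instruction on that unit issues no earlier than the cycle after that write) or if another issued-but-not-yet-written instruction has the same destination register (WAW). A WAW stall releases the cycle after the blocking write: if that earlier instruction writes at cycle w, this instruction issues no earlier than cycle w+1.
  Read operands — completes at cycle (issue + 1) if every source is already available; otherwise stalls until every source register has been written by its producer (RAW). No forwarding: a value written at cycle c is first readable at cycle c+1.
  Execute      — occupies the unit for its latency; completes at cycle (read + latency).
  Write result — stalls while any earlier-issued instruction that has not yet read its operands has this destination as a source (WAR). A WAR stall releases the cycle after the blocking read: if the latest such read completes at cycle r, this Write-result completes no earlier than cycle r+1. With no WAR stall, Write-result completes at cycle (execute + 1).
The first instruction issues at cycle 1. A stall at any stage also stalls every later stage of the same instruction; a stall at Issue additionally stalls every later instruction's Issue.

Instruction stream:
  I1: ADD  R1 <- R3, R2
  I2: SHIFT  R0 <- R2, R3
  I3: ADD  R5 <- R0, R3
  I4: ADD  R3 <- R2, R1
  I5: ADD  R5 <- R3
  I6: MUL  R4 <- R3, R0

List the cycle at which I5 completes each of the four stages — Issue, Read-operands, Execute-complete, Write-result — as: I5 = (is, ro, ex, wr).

I1: IS=1 RO=2 EX=4 WR=5
I2: IS=2 RO=3 EX=4 WR=5
I3: IS=6 RO=7 EX=9 WR=10  [struct: ADD busy until I1 writes@5]
I4: IS=11 RO=12 EX=14 WR=15  [struct: ADD busy until I3 writes@10]
I5: IS=16 RO=17 EX=19 WR=20  [struct: ADD busy until I4 writes@15]
I6: IS=17 RO=18 EX=24 WR=25

I5 = (16, 17, 19, 20)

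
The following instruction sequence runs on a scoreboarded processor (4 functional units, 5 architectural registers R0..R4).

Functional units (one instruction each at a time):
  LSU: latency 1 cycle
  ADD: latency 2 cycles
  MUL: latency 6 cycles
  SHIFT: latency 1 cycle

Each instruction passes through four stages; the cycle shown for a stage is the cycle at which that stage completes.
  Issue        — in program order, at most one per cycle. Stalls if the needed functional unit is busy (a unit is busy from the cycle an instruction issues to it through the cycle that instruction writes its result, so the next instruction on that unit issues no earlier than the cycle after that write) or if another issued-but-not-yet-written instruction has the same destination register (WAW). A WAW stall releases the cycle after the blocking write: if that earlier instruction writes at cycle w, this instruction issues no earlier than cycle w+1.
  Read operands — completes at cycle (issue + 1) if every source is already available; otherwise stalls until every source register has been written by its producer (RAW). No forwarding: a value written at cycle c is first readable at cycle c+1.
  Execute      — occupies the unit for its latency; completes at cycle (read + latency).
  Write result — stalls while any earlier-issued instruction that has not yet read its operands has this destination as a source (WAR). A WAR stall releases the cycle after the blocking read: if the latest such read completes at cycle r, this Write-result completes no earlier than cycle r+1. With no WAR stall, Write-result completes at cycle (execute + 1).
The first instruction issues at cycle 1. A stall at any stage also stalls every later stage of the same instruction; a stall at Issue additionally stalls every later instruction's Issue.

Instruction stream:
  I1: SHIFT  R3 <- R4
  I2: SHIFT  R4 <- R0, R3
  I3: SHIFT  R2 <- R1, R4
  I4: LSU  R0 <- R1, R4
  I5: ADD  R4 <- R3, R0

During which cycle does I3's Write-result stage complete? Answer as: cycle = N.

cycle = 12

[1] issue I1 (SHIFT)
[2] I1 read-ops
[3] I1 finished on SHIFT
[4] I1→R3
[5] issue I2 (SHIFT)
[6] I2 read-ops
[7] I2 finished on SHIFT
[8] I2→R4
[9] issue I3 (SHIFT)
[10] I3 read-ops | issue I4 (LSU)
[11] I3 finished on SHIFT | I4 read-ops | issue I5 (ADD)
[12] I3→R2 | I4 finished on LSU
[13] I4→R0
[14] I5 read-ops
[16] I5 finished on ADD
[17] I5→R4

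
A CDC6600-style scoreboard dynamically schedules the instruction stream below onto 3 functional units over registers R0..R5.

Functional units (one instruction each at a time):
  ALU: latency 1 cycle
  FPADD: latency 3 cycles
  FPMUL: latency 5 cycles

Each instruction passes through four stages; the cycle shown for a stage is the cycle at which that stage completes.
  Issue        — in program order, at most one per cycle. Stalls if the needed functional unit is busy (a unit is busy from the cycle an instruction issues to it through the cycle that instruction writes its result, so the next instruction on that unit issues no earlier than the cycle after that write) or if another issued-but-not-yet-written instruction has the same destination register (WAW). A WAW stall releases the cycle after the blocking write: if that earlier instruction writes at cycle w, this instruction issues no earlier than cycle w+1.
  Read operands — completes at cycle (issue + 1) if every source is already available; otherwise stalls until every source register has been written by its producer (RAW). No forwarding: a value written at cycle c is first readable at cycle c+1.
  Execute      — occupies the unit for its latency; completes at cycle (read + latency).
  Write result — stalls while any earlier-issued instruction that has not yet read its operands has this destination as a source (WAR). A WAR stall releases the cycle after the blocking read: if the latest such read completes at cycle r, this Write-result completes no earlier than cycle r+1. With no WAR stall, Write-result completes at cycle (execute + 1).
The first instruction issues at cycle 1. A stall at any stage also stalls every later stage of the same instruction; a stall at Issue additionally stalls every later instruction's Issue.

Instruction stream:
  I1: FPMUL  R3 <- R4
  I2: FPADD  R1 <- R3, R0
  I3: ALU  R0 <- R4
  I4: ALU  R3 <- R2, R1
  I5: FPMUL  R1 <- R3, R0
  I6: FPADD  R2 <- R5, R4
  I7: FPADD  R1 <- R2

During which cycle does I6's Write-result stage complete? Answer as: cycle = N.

cycle = 20

cycle 1: I1→FPMUL
cycle 2: I1 RO | I2→FPADD
cycle 3: I3→ALU
cycle 4: I3 RO
cycle 5: I3 EX
cycle 7: I1 EX
cycle 8: I1 WR R3
cycle 9: I2 RO
cycle 10: I3 WR R0
cycle 11: I4→ALU
cycle 12: I2 EX
cycle 13: I2 WR R1
cycle 14: I4 RO | I5→FPMUL
cycle 15: I4 EX | I6→FPADD
cycle 16: I4 WR R3 | I6 RO
cycle 17: I5 RO
cycle 19: I6 EX
cycle 20: I6 WR R2
cycle 22: I5 EX
cycle 23: I5 WR R1
cycle 24: I7→FPADD
cycle 25: I7 RO
cycle 28: I7 EX
cycle 29: I7 WR R1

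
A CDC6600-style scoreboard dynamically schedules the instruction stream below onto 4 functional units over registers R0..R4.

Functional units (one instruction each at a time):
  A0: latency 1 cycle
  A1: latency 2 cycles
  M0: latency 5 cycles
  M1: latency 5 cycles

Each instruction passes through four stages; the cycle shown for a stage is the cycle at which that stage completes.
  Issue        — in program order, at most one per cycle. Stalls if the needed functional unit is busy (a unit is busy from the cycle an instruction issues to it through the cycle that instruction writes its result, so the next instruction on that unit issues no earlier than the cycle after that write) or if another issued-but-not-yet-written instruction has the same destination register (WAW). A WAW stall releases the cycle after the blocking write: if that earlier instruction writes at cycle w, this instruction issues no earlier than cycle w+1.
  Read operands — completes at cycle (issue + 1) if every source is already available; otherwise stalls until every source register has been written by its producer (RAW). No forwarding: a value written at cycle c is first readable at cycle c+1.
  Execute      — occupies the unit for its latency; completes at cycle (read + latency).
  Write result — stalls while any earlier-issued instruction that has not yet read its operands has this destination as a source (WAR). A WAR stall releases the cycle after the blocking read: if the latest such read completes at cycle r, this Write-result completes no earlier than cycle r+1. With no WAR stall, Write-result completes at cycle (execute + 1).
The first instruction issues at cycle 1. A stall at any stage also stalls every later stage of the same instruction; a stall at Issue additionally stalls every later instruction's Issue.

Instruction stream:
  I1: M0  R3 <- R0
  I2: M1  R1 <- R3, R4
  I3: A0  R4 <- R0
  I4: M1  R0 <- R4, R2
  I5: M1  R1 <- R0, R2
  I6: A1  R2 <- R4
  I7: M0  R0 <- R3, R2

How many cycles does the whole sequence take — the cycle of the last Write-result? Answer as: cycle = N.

  I1 | 1 | 2 | 7 | 8
  I2 | 2 | 9 | 14 | 15   RAW R3: wait I1 write@8
  I3 | 3 | 4 | 5 | 10   WAR R4: wait I2 read@9
  I4 | 16 | 17 | 22 | 23   struct: M1 busy until I2 writes@15
  I5 | 24 | 25 | 30 | 31   struct: M1 busy until I4 writes@23
  I6 | 25 | 26 | 28 | 29
  I7 | 26 | 30 | 35 | 36   RAW R2: wait I6 write@29

cycle = 36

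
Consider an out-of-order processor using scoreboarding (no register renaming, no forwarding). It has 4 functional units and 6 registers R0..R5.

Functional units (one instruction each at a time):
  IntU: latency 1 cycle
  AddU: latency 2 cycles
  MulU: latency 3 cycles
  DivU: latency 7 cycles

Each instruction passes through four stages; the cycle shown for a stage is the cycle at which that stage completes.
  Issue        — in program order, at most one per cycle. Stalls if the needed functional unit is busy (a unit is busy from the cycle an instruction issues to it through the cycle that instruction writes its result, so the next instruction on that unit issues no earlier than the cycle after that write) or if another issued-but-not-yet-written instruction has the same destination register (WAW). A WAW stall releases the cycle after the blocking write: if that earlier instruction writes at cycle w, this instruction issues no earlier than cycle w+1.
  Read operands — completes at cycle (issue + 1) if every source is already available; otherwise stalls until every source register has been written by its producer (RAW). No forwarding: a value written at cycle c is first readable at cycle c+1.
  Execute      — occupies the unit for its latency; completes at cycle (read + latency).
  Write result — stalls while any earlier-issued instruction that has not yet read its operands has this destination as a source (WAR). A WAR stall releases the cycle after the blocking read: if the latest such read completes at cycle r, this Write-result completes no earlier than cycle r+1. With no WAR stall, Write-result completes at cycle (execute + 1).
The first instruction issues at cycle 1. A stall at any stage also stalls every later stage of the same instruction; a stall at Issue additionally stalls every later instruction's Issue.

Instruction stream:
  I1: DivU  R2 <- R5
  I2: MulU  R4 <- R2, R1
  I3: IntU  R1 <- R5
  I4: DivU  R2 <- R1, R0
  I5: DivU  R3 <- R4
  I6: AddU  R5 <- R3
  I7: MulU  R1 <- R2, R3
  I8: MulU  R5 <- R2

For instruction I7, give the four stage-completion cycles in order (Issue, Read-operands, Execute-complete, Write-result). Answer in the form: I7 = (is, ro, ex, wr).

I7 = (24, 32, 35, 36)

1) issue 1, read 2, done 9, write 10
2) issue 2, read 11, done 14, write 15  <RAW R2: wait I1 write@10>
3) issue 3, read 4, done 5, write 12  <WAR R1: wait I2 read@11>
4) issue 11, read 13, done 20, write 21  <struct: DivU busy until I1 writes@10 / RAW R1: wait I3 write@12>
5) issue 22, read 23, done 30, write 31  <struct: DivU busy until I4 writes@21>
6) issue 23, read 32, done 34, write 35  <RAW R3: wait I5 write@31>
7) issue 24, read 32, done 35, write 36  <RAW R3: wait I5 write@31>
8) issue 37, read 38, done 41, write 42  <struct: MulU busy until I7 writes@36>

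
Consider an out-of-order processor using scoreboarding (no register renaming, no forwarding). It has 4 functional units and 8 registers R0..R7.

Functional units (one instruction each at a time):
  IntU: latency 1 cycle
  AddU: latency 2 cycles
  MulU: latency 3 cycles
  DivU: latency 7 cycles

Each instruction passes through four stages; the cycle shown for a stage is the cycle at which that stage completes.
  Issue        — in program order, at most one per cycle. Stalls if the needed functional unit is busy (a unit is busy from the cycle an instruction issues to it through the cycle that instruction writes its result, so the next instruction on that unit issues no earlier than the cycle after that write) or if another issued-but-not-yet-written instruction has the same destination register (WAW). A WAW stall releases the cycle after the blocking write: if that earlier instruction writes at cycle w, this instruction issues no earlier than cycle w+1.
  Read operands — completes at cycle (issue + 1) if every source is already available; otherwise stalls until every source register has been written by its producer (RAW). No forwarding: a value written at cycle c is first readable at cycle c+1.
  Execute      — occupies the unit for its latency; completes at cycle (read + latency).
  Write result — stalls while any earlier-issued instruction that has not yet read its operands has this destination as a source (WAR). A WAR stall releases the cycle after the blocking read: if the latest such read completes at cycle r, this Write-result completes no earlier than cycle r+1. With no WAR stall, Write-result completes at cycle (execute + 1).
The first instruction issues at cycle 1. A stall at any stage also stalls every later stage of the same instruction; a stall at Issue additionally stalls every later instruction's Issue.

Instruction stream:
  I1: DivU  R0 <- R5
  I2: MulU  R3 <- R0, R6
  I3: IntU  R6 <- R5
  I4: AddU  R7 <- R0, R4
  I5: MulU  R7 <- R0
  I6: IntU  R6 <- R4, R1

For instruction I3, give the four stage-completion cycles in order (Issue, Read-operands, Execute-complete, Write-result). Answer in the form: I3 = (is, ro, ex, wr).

I3 = (3, 4, 5, 12)

t=1  I1 issues→DivU
t=2  I1 reads · I2 issues→MulU
t=3  I3 issues→IntU
t=4  I3 reads · I4 issues→AddU
t=5  I3 exec-done
t=9  I1 exec-done
t=10  I1 writes R0
t=11  I2 reads · I4 reads
t=12  I3 writes R6
t=13  I4 exec-done
t=14  I2 exec-done · I4 writes R7
t=15  I2 writes R3
t=16  I5 issues→MulU
t=17  I5 reads · I6 issues→IntU
t=18  I6 reads
t=19  I6 exec-done
t=20  I5 exec-done · I6 writes R6
t=21  I5 writes R7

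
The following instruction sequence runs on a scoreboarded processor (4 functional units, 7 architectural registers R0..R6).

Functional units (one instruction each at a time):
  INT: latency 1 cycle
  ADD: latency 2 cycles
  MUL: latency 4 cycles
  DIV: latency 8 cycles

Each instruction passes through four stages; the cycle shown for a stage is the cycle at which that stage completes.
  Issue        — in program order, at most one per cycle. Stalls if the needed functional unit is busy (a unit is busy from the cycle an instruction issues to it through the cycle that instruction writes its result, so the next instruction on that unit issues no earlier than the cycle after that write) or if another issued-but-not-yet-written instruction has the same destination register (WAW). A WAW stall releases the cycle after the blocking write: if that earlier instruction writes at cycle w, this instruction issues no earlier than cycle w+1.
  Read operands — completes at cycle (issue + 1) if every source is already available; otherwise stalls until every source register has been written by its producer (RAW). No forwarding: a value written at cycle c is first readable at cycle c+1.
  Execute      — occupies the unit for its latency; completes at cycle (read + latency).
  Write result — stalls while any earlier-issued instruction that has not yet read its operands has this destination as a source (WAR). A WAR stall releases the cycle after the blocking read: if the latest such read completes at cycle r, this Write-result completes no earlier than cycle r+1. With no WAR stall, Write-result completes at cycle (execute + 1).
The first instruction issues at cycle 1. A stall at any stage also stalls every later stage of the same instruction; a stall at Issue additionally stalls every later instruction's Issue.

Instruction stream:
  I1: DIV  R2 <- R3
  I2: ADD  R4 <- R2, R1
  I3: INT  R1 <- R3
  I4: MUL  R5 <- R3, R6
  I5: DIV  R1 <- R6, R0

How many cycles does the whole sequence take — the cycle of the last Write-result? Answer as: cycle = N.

t=1  I1→DIV
t=2  I1 RO | I2→ADD
t=3  I3→INT
t=4  I3 RO | I4→MUL
t=5  I3 EX | I4 RO
t=9  I4 EX
t=10  I1 EX | I4 WR R5
t=11  I1 WR R2
t=12  I2 RO
t=13  I3 WR R1
t=14  I2 EX | I5→DIV
t=15  I2 WR R4 | I5 RO
t=23  I5 EX
t=24  I5 WR R1

cycle = 24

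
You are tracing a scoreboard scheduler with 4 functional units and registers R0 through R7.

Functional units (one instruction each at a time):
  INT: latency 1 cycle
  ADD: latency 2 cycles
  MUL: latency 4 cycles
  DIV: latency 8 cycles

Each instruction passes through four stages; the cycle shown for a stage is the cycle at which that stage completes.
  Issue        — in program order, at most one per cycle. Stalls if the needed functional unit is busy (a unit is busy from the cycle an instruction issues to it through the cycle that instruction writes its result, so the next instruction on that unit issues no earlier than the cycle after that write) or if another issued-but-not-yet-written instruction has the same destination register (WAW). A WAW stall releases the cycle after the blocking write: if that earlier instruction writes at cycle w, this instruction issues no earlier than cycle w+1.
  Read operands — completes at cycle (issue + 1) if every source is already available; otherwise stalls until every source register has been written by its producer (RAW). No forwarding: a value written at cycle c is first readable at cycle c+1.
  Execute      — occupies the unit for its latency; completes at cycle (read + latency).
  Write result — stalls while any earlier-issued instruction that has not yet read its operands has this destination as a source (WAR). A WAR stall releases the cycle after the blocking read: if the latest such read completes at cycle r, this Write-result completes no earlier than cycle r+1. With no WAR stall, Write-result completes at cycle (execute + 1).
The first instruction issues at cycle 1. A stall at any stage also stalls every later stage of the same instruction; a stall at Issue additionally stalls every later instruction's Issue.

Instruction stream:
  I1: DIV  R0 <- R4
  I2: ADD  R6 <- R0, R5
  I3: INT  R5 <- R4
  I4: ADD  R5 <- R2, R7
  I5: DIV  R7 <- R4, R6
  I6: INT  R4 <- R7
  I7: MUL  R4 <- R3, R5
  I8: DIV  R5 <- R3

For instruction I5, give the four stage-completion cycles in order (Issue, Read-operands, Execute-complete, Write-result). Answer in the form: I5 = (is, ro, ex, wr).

I5 = (17, 18, 26, 27)

1) issue 1, read 2, done 10, write 11
2) issue 2, read 12, done 14, write 15  <RAW R0: wait I1 write@11>
3) issue 3, read 4, done 5, write 13  <WAR R5: wait I2 read@12>
4) issue 16, read 17, done 19, write 20  <struct: ADD busy until I2 writes@15>
5) issue 17, read 18, done 26, write 27
6) issue 18, read 28, done 29, write 30  <RAW R7: wait I5 write@27>
7) issue 31, read 32, done 36, write 37  <WAW R4: wait I6 write@30>
8) issue 32, read 33, done 41, write 42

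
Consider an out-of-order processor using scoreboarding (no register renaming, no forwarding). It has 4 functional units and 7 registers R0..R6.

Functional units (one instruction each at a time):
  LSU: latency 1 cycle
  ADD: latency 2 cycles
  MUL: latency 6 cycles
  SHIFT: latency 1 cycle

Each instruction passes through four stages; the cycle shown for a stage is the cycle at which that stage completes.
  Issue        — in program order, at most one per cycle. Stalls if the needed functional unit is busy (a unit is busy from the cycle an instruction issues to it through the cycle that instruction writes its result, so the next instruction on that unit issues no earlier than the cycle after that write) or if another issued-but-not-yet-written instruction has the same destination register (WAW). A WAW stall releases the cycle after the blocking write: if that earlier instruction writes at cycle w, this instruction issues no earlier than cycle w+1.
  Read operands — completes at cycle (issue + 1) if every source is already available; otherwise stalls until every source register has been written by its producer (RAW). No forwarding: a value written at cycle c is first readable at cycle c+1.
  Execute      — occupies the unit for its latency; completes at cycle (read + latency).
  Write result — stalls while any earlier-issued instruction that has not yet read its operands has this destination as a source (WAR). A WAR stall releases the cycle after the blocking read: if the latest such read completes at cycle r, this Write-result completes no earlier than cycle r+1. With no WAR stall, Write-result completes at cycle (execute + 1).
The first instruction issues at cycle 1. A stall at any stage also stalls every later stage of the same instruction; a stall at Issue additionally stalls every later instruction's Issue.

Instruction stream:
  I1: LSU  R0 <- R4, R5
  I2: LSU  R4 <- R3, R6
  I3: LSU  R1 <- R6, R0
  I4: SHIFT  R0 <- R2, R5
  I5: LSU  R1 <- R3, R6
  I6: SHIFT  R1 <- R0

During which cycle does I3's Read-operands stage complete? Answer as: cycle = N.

t=1  I1 dispatched to LSU
t=2  I1 operands ready
t=3  I1 complete
t=4  R0←I1
t=5  I2 dispatched to LSU
t=6  I2 operands ready
t=7  I2 complete
t=8  R4←I2
t=9  I3 dispatched to LSU
t=10  I3 operands ready | I4 dispatched to SHIFT
t=11  I3 complete | I4 operands ready
t=12  R1←I3 | I4 complete
t=13  R0←I4 | I5 dispatched to LSU
t=14  I5 operands ready
t=15  I5 complete
t=16  R1←I5
t=17  I6 dispatched to SHIFT
t=18  I6 operands ready
t=19  I6 complete
t=20  R1←I6

cycle = 10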